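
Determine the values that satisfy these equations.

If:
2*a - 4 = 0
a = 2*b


Then:
a = 2
b = 1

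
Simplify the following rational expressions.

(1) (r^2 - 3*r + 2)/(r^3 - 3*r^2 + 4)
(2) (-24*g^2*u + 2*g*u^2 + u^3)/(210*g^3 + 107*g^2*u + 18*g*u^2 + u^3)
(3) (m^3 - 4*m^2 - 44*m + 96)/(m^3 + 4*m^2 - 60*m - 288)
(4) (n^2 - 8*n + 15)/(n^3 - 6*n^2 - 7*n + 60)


(1) = (r - 1)/(r^2 - r - 2)
(2) = (-4*g*u + u^2)/(35*g^2 + 12*g*u + u^2)
(3) = (m - 2)/(m + 6)
(4) = (n - 3)/(n^2 - n - 12)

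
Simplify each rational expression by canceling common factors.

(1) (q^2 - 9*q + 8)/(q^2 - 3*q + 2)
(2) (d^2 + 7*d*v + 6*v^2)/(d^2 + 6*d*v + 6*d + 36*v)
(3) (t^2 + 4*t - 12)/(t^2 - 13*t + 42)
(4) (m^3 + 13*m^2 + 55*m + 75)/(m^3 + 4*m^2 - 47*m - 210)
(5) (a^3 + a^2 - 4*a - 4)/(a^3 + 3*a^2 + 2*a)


(1) = (q - 8)/(q - 2)
(2) = (d + v)/(d + 6)
(3) = (t^2 + 4*t - 12)/(t^2 - 13*t + 42)
(4) = (m^2 + 8*m + 15)/(m^2 - m - 42)
(5) = (a - 2)/a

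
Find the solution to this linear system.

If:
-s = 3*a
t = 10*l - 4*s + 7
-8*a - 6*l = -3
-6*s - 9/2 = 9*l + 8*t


Then:
a = 315/122
l = -359/122
s = -945/122
t = 522/61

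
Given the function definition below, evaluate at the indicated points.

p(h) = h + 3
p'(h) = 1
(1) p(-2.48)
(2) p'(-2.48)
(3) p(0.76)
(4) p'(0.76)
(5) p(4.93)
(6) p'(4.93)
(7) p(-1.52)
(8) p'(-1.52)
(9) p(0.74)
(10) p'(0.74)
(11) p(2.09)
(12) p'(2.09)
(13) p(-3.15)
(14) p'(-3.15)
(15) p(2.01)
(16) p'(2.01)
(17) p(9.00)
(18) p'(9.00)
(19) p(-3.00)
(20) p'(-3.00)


(1) = 0.52
(2) = 1.00
(3) = 3.76
(4) = 1.00
(5) = 7.93
(6) = 1.00
(7) = 1.48
(8) = 1.00
(9) = 3.74
(10) = 1.00
(11) = 5.09
(12) = 1.00
(13) = -0.15
(14) = 1.00
(15) = 5.01
(16) = 1.00
(17) = 12.00
(18) = 1.00
(19) = 0.00
(20) = 1.00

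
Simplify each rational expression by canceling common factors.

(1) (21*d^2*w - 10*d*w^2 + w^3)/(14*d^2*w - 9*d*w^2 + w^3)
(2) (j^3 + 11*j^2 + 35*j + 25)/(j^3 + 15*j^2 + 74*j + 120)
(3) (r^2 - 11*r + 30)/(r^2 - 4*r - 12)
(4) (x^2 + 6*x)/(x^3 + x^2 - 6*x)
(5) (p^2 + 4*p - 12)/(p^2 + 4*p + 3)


(1) = (-3*d + w)/(-2*d + w)
(2) = (j^2 + 6*j + 5)/(j^2 + 10*j + 24)
(3) = (r - 5)/(r + 2)
(4) = (x + 6)/(x^2 + x - 6)
(5) = (p^2 + 4*p - 12)/(p^2 + 4*p + 3)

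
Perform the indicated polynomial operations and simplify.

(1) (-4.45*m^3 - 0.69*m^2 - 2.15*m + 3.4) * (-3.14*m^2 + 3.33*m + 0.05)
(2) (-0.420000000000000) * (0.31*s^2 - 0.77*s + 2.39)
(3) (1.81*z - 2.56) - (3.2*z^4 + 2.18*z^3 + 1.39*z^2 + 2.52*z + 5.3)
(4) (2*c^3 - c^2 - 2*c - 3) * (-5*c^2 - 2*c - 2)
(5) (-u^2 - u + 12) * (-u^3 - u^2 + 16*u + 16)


(1) = 13.973*m^5 - 12.6519*m^4 + 4.2308*m^3 - 17.87*m^2 + 11.2145*m + 0.17
(2) = -0.1302*s^2 + 0.3234*s - 1.0038
(3) = -3.2*z^4 - 2.18*z^3 - 1.39*z^2 - 0.71*z - 7.86
(4) = -10*c^5 + c^4 + 8*c^3 + 21*c^2 + 10*c + 6
(5) = u^5 + 2*u^4 - 27*u^3 - 44*u^2 + 176*u + 192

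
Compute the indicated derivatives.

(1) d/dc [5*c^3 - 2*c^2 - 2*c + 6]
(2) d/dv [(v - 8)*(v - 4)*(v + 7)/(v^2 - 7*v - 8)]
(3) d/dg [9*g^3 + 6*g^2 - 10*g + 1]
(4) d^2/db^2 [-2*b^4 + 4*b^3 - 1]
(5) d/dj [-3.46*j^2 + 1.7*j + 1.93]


(1) = 15*c^2 - 4*c - 2
(2) = (v^2 + 2*v + 31)/(v^2 + 2*v + 1)
(3) = 27*g^2 + 12*g - 10
(4) = 24*b*(1 - b)
(5) = 1.7 - 6.92*j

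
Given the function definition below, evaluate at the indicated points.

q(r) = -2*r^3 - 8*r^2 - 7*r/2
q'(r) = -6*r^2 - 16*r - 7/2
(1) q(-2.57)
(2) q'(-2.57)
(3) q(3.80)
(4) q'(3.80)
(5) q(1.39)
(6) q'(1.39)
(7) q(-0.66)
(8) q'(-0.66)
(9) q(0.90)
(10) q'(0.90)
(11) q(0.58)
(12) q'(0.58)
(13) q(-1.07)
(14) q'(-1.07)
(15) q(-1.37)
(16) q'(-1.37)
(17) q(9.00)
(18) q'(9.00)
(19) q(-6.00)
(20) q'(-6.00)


(1) = -9.90
(2) = -2.01
(3) = -238.56
(4) = -150.94
(5) = -25.69
(6) = -37.33
(7) = -0.60
(8) = 4.45
(9) = -11.09
(10) = -22.76
(11) = -5.11
(12) = -14.80
(13) = -2.96
(14) = 6.75
(15) = -5.08
(16) = 7.16
(17) = -2137.50
(18) = -633.50
(19) = 165.00
(20) = -123.50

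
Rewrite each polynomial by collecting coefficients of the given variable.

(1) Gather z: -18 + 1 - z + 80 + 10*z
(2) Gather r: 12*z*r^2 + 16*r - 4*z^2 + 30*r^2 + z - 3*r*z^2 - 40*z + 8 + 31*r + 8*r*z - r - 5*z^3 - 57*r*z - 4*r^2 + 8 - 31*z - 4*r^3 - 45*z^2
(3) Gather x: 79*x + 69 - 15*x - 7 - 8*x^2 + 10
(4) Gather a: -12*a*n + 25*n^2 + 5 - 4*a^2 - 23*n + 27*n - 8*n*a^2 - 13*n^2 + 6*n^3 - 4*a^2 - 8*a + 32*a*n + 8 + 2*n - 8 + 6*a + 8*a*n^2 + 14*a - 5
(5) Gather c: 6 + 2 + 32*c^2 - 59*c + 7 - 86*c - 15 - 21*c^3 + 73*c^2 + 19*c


(1) = 9*z + 63
(2) = -4*r^3 + r^2*(12*z + 26) + r*(-3*z^2 - 49*z + 46) - 5*z^3 - 49*z^2 - 70*z + 16
(3) = -8*x^2 + 64*x + 72
(4) = a^2*(-8*n - 8) + a*(8*n^2 + 20*n + 12) + 6*n^3 + 12*n^2 + 6*n
(5) = -21*c^3 + 105*c^2 - 126*c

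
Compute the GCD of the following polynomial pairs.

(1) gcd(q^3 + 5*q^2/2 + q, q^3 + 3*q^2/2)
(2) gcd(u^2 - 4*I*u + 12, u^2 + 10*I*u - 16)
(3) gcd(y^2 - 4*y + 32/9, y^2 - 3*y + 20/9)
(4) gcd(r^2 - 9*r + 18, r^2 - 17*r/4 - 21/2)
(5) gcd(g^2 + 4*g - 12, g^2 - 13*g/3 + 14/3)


(1) = q
(2) = u + 2*I
(3) = y - 4/3
(4) = r - 6
(5) = g - 2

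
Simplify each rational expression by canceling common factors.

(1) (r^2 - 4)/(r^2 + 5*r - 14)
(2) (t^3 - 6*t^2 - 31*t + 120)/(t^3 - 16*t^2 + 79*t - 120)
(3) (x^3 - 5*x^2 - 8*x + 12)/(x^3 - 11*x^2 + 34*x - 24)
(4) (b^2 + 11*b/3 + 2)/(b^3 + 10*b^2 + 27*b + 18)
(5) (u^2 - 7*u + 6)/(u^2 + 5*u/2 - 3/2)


(1) = (r + 2)/(r + 7)
(2) = (t + 5)/(t - 5)
(3) = (x + 2)/(x - 4)
(4) = (3*b + 2)/(3*b^2 + 21*b + 18)
(5) = (2*u^2 - 14*u + 12)/(2*u^2 + 5*u - 3)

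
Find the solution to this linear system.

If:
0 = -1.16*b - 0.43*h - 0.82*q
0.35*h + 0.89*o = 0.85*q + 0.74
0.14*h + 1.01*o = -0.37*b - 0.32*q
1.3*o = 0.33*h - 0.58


Then:
b = -0.56
h = 1.77
o = 0.00
q = -0.14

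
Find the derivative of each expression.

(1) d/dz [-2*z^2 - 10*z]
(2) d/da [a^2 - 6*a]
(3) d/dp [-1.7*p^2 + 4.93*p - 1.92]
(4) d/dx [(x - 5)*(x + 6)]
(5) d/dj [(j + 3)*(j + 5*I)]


(1) = -4*z - 10
(2) = 2*a - 6
(3) = 4.93 - 3.4*p
(4) = 2*x + 1
(5) = 2*j + 3 + 5*I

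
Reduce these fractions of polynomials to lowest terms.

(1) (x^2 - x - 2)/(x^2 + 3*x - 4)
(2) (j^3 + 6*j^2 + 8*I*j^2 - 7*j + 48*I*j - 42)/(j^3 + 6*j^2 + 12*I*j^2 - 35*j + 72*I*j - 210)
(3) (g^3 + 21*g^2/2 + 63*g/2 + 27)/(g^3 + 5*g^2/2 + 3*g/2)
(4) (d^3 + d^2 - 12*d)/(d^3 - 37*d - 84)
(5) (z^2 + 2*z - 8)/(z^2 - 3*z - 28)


(1) = (x^2 - x - 2)/(x^2 + 3*x - 4)
(2) = (j + I)/(j + 5*I)
(3) = (g^2 + 9*g + 18)/(g^2 + g)
(4) = (d^2 - 3*d)/(d^2 - 4*d - 21)
(5) = (z - 2)/(z - 7)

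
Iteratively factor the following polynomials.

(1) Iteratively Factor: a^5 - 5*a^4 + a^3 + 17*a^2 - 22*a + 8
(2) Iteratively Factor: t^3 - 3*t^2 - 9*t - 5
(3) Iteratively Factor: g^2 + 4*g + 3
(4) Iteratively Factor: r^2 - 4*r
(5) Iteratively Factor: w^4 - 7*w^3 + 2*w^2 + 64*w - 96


(1) = (a - 1)*(a^4 - 4*a^3 - 3*a^2 + 14*a - 8) = (a - 4)*(a - 1)*(a^3 - 3*a + 2) = (a - 4)*(a - 1)*(a + 2)*(a^2 - 2*a + 1) = (a - 4)*(a - 1)^2*(a + 2)*(a - 1)
(2) = (t - 5)*(t^2 + 2*t + 1) = (t - 5)*(t + 1)*(t + 1)
(3) = (g + 1)*(g + 3)
(4) = (r)*(r - 4)
(5) = (w - 4)*(w^3 - 3*w^2 - 10*w + 24) = (w - 4)*(w - 2)*(w^2 - w - 12) = (w - 4)^2*(w - 2)*(w + 3)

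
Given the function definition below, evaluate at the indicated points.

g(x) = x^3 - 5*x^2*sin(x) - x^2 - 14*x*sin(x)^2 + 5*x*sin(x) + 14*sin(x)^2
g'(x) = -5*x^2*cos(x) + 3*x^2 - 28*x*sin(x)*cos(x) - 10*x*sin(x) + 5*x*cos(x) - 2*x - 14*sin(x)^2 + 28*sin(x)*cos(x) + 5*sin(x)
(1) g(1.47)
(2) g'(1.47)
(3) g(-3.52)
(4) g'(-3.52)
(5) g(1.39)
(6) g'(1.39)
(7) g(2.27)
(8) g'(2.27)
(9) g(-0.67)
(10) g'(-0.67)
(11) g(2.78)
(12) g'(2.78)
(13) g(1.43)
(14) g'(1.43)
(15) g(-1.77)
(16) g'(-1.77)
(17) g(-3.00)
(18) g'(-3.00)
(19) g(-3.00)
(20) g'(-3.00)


(1) = -8.93
(2) = -21.63
(3) = -76.76
(4) = 87.63
(5) = -7.20
(6) = -21.70
(7) = -14.90
(8) = 15.96
(9) = 11.74
(10) = -37.12
(11) = 1.88
(12) = 47.44
(13) = -8.07
(14) = -21.76
(15) = 52.61
(16) = -2.87
(17) = -26.42
(18) = 102.83
(19) = -26.42
(20) = 102.83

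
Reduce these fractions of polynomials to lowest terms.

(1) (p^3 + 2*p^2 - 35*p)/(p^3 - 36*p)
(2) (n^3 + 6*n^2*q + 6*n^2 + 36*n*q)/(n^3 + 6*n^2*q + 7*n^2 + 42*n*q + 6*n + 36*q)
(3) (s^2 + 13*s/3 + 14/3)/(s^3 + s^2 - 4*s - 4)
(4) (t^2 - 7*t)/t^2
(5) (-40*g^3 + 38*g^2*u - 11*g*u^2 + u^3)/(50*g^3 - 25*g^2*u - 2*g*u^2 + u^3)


(1) = (p^2 + 2*p - 35)/(p^2 - 36)
(2) = n/(n + 1)
(3) = (3*s + 7)/(3*s^2 - 3*s - 6)
(4) = (t - 7)/t
(5) = (-4*g + u)/(5*g + u)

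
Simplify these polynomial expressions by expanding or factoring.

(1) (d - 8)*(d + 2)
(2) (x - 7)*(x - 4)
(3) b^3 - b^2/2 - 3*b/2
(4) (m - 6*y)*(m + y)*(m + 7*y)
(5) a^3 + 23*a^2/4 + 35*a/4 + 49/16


(1) = d^2 - 6*d - 16
(2) = x^2 - 11*x + 28
(3) = b*(b - 3/2)*(b + 1)
(4) = m^3 + 2*m^2*y - 41*m*y^2 - 42*y^3
(5) = (a + 1/2)*(a + 7/4)*(a + 7/2)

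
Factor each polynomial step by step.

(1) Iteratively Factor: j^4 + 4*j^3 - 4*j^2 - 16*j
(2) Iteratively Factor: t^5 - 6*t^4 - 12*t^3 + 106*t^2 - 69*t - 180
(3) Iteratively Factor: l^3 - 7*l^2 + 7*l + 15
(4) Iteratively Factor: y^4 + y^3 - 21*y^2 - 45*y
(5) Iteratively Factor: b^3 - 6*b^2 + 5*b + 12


(1) = (j - 2)*(j^3 + 6*j^2 + 8*j) = j*(j - 2)*(j^2 + 6*j + 8) = j*(j - 2)*(j + 4)*(j + 2)
(2) = (t - 3)*(t^4 - 3*t^3 - 21*t^2 + 43*t + 60) = (t - 3)*(t + 1)*(t^3 - 4*t^2 - 17*t + 60) = (t - 5)*(t - 3)*(t + 1)*(t^2 + t - 12) = (t - 5)*(t - 3)^2*(t + 1)*(t + 4)
(3) = (l - 3)*(l^2 - 4*l - 5) = (l - 5)*(l - 3)*(l + 1)
(4) = (y)*(y^3 + y^2 - 21*y - 45) = y*(y - 5)*(y^2 + 6*y + 9) = y*(y - 5)*(y + 3)*(y + 3)
(5) = (b + 1)*(b^2 - 7*b + 12) = (b - 3)*(b + 1)*(b - 4)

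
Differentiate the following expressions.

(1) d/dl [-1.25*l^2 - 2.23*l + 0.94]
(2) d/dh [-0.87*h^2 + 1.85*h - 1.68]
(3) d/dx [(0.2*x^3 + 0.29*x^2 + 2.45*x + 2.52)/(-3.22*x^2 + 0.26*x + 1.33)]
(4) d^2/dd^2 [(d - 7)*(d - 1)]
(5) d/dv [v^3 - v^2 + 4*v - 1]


(1) = -2.5*l - 2.23
(2) = 1.85 - 1.74*h
(3) = (-0.644*x^4 + 0.104*x^3 + 8.7624*x^2 + 17.0002*x + 2.6033)/(10.3684*x^4 - 1.6744*x^3 - 8.4976*x^2 + 0.6916*x + 1.7689)
(4) = 2
(5) = 3*v^2 - 2*v + 4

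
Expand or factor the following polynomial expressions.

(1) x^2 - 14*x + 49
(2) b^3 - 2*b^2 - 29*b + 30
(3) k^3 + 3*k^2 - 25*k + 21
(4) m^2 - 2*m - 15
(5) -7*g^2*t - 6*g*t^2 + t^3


(1) = (x - 7)^2
(2) = (b - 6)*(b - 1)*(b + 5)
(3) = (k - 3)*(k - 1)*(k + 7)
(4) = (m - 5)*(m + 3)
(5) = t*(-7*g + t)*(g + t)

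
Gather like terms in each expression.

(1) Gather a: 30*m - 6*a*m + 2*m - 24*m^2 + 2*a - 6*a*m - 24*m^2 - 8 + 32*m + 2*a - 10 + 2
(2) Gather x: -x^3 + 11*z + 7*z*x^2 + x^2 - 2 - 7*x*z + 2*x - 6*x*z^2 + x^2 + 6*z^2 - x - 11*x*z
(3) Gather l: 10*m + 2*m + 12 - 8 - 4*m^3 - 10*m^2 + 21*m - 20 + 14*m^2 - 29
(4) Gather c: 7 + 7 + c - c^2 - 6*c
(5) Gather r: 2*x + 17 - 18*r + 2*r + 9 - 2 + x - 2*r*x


(1) = a*(4 - 12*m) - 48*m^2 + 64*m - 16
(2) = -x^3 + x^2*(7*z + 2) + x*(-6*z^2 - 18*z + 1) + 6*z^2 + 11*z - 2
(3) = -4*m^3 + 4*m^2 + 33*m - 45
(4) = -c^2 - 5*c + 14
(5) = r*(-2*x - 16) + 3*x + 24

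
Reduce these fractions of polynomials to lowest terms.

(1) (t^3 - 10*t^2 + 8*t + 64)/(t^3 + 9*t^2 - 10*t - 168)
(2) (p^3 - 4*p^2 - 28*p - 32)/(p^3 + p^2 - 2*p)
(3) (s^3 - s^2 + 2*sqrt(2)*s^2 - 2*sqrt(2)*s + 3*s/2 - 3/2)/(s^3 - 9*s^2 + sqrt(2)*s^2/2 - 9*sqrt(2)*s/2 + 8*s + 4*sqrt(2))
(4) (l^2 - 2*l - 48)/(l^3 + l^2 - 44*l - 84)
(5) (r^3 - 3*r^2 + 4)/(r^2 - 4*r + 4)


(1) = (t^2 - 6*t - 16)/(t^2 + 13*t + 42)
(2) = (p^2 - 6*p - 16)/(p^2 - p)
(3) = (4*s + 6*sqrt(2))/(4*s - 32)
(4) = (l - 8)/(l^2 - 5*l - 14)
(5) = r + 1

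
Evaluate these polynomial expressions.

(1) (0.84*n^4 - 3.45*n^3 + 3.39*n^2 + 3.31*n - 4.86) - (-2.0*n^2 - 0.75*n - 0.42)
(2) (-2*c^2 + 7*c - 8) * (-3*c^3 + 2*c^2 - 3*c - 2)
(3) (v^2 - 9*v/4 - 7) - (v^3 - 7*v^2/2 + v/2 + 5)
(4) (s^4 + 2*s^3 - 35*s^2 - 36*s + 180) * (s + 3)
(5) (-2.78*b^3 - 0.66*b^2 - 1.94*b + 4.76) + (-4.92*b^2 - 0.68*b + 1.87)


(1) = 0.84*n^4 - 3.45*n^3 + 5.39*n^2 + 4.06*n - 4.44
(2) = 6*c^5 - 25*c^4 + 44*c^3 - 33*c^2 + 10*c + 16
(3) = -v^3 + 9*v^2/2 - 11*v/4 - 12
(4) = s^5 + 5*s^4 - 29*s^3 - 141*s^2 + 72*s + 540
(5) = -2.78*b^3 - 5.58*b^2 - 2.62*b + 6.63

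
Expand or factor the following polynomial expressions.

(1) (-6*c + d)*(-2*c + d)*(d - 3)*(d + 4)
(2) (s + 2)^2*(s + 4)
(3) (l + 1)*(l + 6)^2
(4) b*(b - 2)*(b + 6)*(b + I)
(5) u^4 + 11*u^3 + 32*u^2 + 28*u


(1) = 12*c^2*d^2 + 12*c^2*d - 144*c^2 - 8*c*d^3 - 8*c*d^2 + 96*c*d + d^4 + d^3 - 12*d^2
(2) = s^3 + 8*s^2 + 20*s + 16
(3) = l^3 + 13*l^2 + 48*l + 36
(4) = b^4 + 4*b^3 + I*b^3 - 12*b^2 + 4*I*b^2 - 12*I*b
(5) = u*(u + 2)^2*(u + 7)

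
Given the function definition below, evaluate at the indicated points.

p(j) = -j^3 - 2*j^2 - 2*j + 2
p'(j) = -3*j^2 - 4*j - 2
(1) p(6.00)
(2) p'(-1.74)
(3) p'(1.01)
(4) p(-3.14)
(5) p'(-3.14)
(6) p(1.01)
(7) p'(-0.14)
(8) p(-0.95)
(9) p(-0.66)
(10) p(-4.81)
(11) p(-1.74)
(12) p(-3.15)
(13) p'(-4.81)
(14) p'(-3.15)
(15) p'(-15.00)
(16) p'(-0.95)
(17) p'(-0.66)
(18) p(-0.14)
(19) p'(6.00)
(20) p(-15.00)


(1) = -298.00
(2) = -4.12
(3) = -9.10
(4) = 19.52
(5) = -19.02
(6) = -3.09
(7) = -1.50
(8) = 2.95
(9) = 2.74
(10) = 76.63
(11) = 4.69
(12) = 19.71
(13) = -52.17
(14) = -19.17
(15) = -617.00
(16) = -0.91
(17) = -0.67
(18) = 2.24
(19) = -134.00
(20) = 2957.00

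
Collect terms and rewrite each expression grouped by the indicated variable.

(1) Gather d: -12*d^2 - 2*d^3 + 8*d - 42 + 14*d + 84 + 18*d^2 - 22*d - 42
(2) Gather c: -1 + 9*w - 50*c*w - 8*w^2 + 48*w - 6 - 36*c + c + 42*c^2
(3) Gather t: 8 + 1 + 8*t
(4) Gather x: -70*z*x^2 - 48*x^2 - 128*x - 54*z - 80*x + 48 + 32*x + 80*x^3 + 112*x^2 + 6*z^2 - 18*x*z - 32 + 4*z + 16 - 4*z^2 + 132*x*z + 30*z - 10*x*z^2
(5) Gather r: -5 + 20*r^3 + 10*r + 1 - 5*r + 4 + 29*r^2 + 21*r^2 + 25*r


(1) = -2*d^3 + 6*d^2
(2) = 42*c^2 + c*(-50*w - 35) - 8*w^2 + 57*w - 7
(3) = 8*t + 9
(4) = 80*x^3 + x^2*(64 - 70*z) + x*(-10*z^2 + 114*z - 176) + 2*z^2 - 20*z + 32
(5) = 20*r^3 + 50*r^2 + 30*r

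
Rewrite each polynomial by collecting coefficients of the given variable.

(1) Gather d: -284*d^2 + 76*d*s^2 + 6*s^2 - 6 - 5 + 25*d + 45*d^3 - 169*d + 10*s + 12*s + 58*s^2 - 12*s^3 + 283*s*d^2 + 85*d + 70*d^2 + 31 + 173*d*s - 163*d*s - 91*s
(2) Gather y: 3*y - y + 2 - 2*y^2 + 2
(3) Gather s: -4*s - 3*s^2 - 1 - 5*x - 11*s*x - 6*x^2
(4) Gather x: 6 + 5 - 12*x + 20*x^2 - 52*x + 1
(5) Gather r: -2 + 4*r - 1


(1) = 45*d^3 + d^2*(283*s - 214) + d*(76*s^2 + 10*s - 59) - 12*s^3 + 64*s^2 - 69*s + 20
(2) = -2*y^2 + 2*y + 4
(3) = -3*s^2 + s*(-11*x - 4) - 6*x^2 - 5*x - 1
(4) = 20*x^2 - 64*x + 12
(5) = 4*r - 3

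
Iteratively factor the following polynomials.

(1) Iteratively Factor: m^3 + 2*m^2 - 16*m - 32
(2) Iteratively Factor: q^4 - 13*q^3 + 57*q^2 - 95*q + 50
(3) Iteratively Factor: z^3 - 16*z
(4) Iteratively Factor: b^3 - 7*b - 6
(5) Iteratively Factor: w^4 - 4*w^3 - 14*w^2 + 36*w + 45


(1) = (m + 4)*(m^2 - 2*m - 8) = (m + 2)*(m + 4)*(m - 4)
(2) = (q - 2)*(q^3 - 11*q^2 + 35*q - 25) = (q - 2)*(q - 1)*(q^2 - 10*q + 25) = (q - 5)*(q - 2)*(q - 1)*(q - 5)
(3) = (z - 4)*(z^2 + 4*z) = z*(z - 4)*(z + 4)
(4) = (b - 3)*(b^2 + 3*b + 2) = (b - 3)*(b + 2)*(b + 1)
(5) = (w + 1)*(w^3 - 5*w^2 - 9*w + 45) = (w + 1)*(w + 3)*(w^2 - 8*w + 15) = (w - 3)*(w + 1)*(w + 3)*(w - 5)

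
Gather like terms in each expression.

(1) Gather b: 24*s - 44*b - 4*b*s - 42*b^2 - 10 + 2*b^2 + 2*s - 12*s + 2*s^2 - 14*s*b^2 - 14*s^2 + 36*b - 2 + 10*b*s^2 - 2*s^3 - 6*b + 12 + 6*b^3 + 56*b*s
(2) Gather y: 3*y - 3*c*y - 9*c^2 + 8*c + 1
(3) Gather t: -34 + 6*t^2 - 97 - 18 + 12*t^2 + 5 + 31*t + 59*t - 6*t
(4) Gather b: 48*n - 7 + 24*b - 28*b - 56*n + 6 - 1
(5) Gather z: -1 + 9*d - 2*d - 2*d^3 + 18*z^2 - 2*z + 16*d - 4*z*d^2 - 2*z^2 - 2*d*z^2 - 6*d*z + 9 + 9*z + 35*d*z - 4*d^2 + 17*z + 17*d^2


(1) = 6*b^3 + b^2*(-14*s - 40) + b*(10*s^2 + 52*s - 14) - 2*s^3 - 12*s^2 + 14*s
(2) = -9*c^2 + 8*c + y*(3 - 3*c) + 1
(3) = 18*t^2 + 84*t - 144
(4) = -4*b - 8*n - 2
(5) = -2*d^3 + 13*d^2 + 23*d + z^2*(16 - 2*d) + z*(-4*d^2 + 29*d + 24) + 8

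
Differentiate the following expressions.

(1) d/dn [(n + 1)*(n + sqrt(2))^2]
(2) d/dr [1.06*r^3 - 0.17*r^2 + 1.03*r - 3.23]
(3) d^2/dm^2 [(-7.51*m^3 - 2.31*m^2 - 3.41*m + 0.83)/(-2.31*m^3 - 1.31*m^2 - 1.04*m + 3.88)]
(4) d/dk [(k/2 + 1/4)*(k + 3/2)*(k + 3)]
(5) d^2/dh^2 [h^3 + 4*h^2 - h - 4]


(1) = (n + sqrt(2))*(3*n + sqrt(2) + 2)
(2) = 3.18*r^2 - 0.34*r + 1.03
(3) = (-20.79924*m^6 + 0.924462*m^5 + 783.196722*m^4 + 331.284778*m^3 + 234.869142*m^2 + 730.925856*m + 86.838488)/(12.326391*m^9 + 20.970873*m^8 + 28.541205*m^7 - 40.981249*m^6 - 57.597888*m^5 - 71.652588*m^4 + 73.735184*m^3 + 46.573968*m^2 + 46.969728*m - 58.411072)
(4) = 3*k^2/2 + 5*k + 27/8
(5) = 6*h + 8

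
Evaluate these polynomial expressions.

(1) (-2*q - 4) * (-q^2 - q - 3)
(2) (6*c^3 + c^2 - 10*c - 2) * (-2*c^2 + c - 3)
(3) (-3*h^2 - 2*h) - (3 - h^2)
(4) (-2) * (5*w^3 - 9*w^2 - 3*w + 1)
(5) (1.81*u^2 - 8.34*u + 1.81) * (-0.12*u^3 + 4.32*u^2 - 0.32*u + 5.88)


(1) = 2*q^3 + 6*q^2 + 10*q + 12
(2) = -12*c^5 + 4*c^4 + 3*c^3 - 9*c^2 + 28*c + 6
(3) = -2*h^2 - 2*h - 3
(4) = -10*w^3 + 18*w^2 + 6*w - 2
(5) = -0.2172*u^5 + 8.82*u^4 - 36.8252*u^3 + 21.1308*u^2 - 49.6184*u + 10.6428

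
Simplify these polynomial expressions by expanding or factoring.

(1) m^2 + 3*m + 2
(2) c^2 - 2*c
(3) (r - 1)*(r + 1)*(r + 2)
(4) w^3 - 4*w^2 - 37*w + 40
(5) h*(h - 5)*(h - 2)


(1) = (m + 1)*(m + 2)
(2) = c*(c - 2)
(3) = r^3 + 2*r^2 - r - 2
(4) = (w - 8)*(w - 1)*(w + 5)
(5) = h^3 - 7*h^2 + 10*h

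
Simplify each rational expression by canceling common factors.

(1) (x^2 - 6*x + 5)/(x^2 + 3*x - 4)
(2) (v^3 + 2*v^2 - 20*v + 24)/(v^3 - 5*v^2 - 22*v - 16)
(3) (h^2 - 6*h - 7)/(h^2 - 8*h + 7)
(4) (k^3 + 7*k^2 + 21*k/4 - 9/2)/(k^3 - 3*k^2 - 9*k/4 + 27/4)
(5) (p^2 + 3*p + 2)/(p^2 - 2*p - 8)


(1) = (x - 5)/(x + 4)
(2) = (v^3 + 2*v^2 - 20*v + 24)/(v^3 - 5*v^2 - 22*v - 16)
(3) = (h + 1)/(h - 1)
(4) = (2*k^2 + 11*k - 6)/(2*k^2 - 9*k + 9)
(5) = (p + 1)/(p - 4)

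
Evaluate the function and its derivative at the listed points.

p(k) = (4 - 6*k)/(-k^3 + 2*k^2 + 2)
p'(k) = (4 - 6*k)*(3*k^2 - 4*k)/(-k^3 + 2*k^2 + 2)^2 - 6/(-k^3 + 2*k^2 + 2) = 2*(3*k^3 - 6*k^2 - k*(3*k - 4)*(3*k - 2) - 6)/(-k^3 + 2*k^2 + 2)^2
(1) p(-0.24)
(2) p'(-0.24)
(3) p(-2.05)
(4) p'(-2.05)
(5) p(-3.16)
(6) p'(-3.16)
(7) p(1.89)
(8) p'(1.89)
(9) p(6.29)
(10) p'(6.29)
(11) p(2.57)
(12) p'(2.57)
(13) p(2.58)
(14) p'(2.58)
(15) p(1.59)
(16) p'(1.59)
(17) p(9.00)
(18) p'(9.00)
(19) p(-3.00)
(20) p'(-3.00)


(1) = 2.56
(2) = -1.46
(3) = 0.86
(4) = 0.62
(5) = 0.43
(6) = 0.23
(7) = -3.07
(8) = -6.55
(9) = 0.20
(10) = -0.08
(11) = 6.47
(12) = -31.56
(13) = 6.17
(14) = -28.77
(15) = -1.82
(16) = -2.71
(17) = 0.09
(18) = -0.02
(19) = 0.47
(20) = 0.26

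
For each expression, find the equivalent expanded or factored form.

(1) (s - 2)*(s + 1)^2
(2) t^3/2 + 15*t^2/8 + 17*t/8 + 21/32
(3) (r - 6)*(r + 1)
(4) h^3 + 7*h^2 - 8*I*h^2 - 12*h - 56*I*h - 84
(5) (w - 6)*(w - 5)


(1) = s^3 - 3*s - 2
(2) = (t/2 + 1/4)*(t + 3/2)*(t + 7/4)
(3) = r^2 - 5*r - 6
(4) = (h + 7)*(h - 6*I)*(h - 2*I)
(5) = w^2 - 11*w + 30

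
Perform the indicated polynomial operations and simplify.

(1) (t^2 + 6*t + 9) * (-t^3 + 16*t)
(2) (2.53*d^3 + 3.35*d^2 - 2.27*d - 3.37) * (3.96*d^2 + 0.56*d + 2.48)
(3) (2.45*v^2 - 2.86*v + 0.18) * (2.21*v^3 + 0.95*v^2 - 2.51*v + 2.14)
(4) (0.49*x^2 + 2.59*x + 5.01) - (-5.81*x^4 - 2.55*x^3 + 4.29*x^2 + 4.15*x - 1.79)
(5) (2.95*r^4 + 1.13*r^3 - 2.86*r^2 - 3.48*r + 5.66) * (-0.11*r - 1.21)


(1) = -t^5 - 6*t^4 + 7*t^3 + 96*t^2 + 144*t
(2) = 10.0188*d^5 + 14.6828*d^4 - 0.8388*d^3 - 6.3084*d^2 - 7.5168*d - 8.3576
(3) = 5.4145*v^5 - 3.9931*v^4 - 8.4687*v^3 + 12.5926*v^2 - 6.5722*v + 0.3852
(4) = 5.81*x^4 + 2.55*x^3 - 3.8*x^2 - 1.56*x + 6.8
(5) = -0.3245*r^5 - 3.6938*r^4 - 1.0527*r^3 + 3.8434*r^2 + 3.5882*r - 6.8486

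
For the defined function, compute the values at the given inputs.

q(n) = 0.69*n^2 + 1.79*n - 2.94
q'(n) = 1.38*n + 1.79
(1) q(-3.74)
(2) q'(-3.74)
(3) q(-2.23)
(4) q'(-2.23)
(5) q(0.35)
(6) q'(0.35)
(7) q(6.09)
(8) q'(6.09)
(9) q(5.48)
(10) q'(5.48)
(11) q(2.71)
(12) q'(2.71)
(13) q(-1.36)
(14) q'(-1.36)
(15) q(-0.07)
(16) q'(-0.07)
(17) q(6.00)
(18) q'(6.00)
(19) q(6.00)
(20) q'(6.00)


(1) = 0.02
(2) = -3.37
(3) = -3.50
(4) = -1.29
(5) = -2.23
(6) = 2.27
(7) = 33.55
(8) = 10.19
(9) = 27.59
(10) = 9.35
(11) = 6.98
(12) = 5.53
(13) = -4.10
(14) = -0.09
(15) = -3.06
(16) = 1.69
(17) = 32.64
(18) = 10.07
(19) = 32.64
(20) = 10.07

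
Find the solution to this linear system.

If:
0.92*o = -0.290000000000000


Then:
o = -0.32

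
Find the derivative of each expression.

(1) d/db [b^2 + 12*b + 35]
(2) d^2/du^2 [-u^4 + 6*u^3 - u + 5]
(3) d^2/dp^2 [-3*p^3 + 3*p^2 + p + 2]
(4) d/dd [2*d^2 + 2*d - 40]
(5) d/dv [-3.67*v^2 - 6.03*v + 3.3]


(1) = 2*b + 12
(2) = 12*u*(3 - u)
(3) = 6 - 18*p
(4) = 4*d + 2
(5) = -7.34*v - 6.03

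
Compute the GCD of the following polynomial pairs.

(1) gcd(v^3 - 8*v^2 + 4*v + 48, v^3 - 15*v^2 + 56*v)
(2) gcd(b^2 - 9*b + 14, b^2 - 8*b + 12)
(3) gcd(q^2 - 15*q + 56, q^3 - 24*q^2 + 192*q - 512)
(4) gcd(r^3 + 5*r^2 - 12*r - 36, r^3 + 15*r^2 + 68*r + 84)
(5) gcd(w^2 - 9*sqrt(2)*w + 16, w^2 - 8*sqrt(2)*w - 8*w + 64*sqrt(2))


(1) = 1
(2) = b - 2
(3) = gcd((q - 8)*(q - 7), (q - 8)^3) = q - 8
(4) = r^2 + 8*r + 12
(5) = gcd((w - 8*sqrt(2))*(w - sqrt(2)), (w - 8)*(w - 8*sqrt(2))) = w - 8*sqrt(2)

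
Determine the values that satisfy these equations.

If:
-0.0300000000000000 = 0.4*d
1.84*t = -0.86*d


Then:
d = -0.08
t = 0.04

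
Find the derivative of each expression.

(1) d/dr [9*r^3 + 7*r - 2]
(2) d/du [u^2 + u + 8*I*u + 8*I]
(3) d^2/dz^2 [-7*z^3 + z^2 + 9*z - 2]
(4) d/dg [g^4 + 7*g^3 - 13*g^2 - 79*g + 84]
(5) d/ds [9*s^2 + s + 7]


(1) = 27*r^2 + 7
(2) = 2*u + 1 + 8*I
(3) = 2 - 42*z
(4) = 4*g^3 + 21*g^2 - 26*g - 79
(5) = 18*s + 1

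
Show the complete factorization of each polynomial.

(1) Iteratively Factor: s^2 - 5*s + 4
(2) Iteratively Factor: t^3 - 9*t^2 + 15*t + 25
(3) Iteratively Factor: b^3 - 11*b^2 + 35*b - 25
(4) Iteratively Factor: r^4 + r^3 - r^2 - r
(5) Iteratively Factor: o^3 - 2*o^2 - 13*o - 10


(1) = (s - 4)*(s - 1)
(2) = (t - 5)*(t^2 - 4*t - 5) = (t - 5)^2*(t + 1)
(3) = (b - 5)*(b^2 - 6*b + 5) = (b - 5)^2*(b - 1)
(4) = (r - 1)*(r^3 + 2*r^2 + r) = r*(r - 1)*(r^2 + 2*r + 1) = r*(r - 1)*(r + 1)*(r + 1)
(5) = (o + 2)*(o^2 - 4*o - 5) = (o - 5)*(o + 2)*(o + 1)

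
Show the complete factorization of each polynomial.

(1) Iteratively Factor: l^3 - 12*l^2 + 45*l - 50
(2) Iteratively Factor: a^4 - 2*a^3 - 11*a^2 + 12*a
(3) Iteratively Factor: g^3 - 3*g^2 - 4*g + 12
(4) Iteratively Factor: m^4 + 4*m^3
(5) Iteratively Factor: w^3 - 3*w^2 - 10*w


(1) = (l - 2)*(l^2 - 10*l + 25) = (l - 5)*(l - 2)*(l - 5)
(2) = (a - 4)*(a^3 + 2*a^2 - 3*a) = (a - 4)*(a - 1)*(a^2 + 3*a) = (a - 4)*(a - 1)*(a + 3)*(a)
(3) = (g - 3)*(g^2 - 4) = (g - 3)*(g + 2)*(g - 2)
(4) = (m)*(m^3 + 4*m^2) = m^2*(m^2 + 4*m) = m^2*(m + 4)*(m)
(5) = (w)*(w^2 - 3*w - 10) = w*(w - 5)*(w + 2)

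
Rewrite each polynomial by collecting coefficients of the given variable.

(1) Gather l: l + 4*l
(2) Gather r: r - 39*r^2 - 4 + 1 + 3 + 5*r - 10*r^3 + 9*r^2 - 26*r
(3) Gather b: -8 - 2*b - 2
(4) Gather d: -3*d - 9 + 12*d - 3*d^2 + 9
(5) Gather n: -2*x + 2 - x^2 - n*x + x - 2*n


(1) = 5*l
(2) = -10*r^3 - 30*r^2 - 20*r
(3) = -2*b - 10
(4) = -3*d^2 + 9*d
(5) = n*(-x - 2) - x^2 - x + 2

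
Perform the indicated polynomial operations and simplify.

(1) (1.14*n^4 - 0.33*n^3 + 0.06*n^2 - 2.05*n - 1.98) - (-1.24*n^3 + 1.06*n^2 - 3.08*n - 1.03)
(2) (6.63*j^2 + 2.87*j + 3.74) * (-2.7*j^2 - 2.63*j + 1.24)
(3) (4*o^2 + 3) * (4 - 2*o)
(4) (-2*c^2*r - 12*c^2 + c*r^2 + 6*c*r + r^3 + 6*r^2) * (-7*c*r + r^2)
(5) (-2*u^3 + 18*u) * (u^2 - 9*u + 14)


(1) = 1.14*n^4 + 0.91*n^3 - 1.0*n^2 + 1.03*n - 0.95
(2) = -17.901*j^4 - 25.1859*j^3 - 9.4249*j^2 - 6.2774*j + 4.6376
(3) = -8*o^3 + 16*o^2 - 6*o + 12
(4) = 14*c^3*r^2 + 84*c^3*r - 9*c^2*r^3 - 54*c^2*r^2 - 6*c*r^4 - 36*c*r^3 + r^5 + 6*r^4
(5) = -2*u^5 + 18*u^4 - 10*u^3 - 162*u^2 + 252*u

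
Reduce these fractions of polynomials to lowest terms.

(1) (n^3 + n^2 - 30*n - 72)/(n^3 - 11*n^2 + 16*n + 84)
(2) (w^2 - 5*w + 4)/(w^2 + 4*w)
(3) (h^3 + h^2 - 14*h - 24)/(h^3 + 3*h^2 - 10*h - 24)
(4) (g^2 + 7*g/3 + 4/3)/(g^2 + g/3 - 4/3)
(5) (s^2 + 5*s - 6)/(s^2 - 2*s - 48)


(1) = (n^2 + 7*n + 12)/(n^2 - 5*n - 14)
(2) = (w^2 - 5*w + 4)/(w^2 + 4*w)
(3) = (h^2 - h - 12)/(h^2 + h - 12)
(4) = (g + 1)/(g - 1)
(5) = (s - 1)/(s - 8)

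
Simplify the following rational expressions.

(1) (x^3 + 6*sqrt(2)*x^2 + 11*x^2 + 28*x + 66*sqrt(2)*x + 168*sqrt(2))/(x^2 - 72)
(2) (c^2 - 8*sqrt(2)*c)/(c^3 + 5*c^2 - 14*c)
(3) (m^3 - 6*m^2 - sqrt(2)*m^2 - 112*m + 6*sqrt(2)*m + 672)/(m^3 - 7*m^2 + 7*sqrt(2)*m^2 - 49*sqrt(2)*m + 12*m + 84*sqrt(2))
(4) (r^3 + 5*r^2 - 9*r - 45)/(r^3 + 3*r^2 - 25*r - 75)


(1) = (x^2 + 11*x + 28)/(x - 6*sqrt(2))
(2) = (c - 8*sqrt(2))/(c^2 + 5*c - 14)
(3) = (m^2 + m*(-8*sqrt(2) - 6) + 48*sqrt(2))/(m^2 - 7*m + 12)
(4) = (r - 3)/(r - 5)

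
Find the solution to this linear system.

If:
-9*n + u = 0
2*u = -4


Then:
n = -2/9
u = -2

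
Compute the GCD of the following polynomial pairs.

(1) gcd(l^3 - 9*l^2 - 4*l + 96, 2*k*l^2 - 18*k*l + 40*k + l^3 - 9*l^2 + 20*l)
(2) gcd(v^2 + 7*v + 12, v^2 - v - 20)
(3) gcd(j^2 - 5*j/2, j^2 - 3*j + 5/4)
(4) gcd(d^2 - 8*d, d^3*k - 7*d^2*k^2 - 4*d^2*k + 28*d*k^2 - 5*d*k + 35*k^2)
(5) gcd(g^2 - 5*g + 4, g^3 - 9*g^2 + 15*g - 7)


(1) = gcd((l - 8)*(l - 4)*(l + 3), (2*k + l)*(l - 5)*(l - 4)) = l - 4
(2) = v + 4
(3) = gcd(j*(j - 5/2), (j - 5/2)*(j - 1/2)) = j - 5/2
(4) = 1
(5) = gcd((g - 4)*(g - 1), (g - 7)*(g - 1)^2) = g - 1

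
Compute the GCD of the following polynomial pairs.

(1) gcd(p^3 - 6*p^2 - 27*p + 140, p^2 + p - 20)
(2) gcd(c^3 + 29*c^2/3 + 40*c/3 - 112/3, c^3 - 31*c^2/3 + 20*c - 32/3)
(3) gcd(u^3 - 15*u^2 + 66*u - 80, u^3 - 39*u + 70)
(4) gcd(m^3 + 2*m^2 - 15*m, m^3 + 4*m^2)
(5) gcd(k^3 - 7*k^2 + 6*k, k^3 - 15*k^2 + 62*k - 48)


(1) = gcd((p - 7)*(p - 4)*(p + 5), (p - 4)*(p + 5)) = p^2 + p - 20
(2) = gcd((c - 4/3)*(c + 4)*(c + 7), (c - 8)*(c - 4/3)*(c - 1)) = c - 4/3
(3) = gcd((u - 8)*(u - 5)*(u - 2), (u - 5)*(u - 2)*(u + 7)) = u^2 - 7*u + 10
(4) = m
(5) = k^2 - 7*k + 6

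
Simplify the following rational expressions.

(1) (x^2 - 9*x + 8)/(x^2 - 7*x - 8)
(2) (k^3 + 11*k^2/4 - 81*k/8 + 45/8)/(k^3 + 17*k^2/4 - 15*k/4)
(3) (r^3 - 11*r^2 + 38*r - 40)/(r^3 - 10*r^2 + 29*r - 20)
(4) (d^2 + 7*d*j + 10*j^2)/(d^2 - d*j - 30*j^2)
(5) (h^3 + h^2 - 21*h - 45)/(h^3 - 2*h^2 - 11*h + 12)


(1) = (x - 1)/(x + 1)
(2) = (2*k - 3)/(2*k)
(3) = (r - 2)/(r - 1)
(4) = (d + 2*j)/(d - 6*j)
(5) = (h^2 - 2*h - 15)/(h^2 - 5*h + 4)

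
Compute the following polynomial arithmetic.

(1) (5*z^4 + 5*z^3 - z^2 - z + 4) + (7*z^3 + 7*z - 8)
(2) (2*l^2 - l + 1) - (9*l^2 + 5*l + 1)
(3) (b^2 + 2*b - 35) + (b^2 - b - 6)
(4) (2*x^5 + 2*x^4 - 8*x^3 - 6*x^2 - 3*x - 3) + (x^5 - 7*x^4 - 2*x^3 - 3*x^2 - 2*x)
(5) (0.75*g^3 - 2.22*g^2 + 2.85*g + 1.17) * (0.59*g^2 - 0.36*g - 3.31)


(1) = 5*z^4 + 12*z^3 - z^2 + 6*z - 4
(2) = -7*l^2 - 6*l
(3) = 2*b^2 + b - 41
(4) = 3*x^5 - 5*x^4 - 10*x^3 - 9*x^2 - 5*x - 3
(5) = 0.4425*g^5 - 1.5798*g^4 - 0.0018*g^3 + 7.0125*g^2 - 9.8547*g - 3.8727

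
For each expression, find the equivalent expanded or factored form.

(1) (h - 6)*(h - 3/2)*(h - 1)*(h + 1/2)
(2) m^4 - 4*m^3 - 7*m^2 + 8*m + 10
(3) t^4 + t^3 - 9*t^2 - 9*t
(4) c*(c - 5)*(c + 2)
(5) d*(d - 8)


(1) = h^4 - 8*h^3 + 49*h^2/4 - 3*h/4 - 9/2
(2) = (m - 5)*(m + 1)*(m - sqrt(2))*(m + sqrt(2))
(3) = t*(t - 3)*(t + 1)*(t + 3)
(4) = c^3 - 3*c^2 - 10*c
(5) = d^2 - 8*d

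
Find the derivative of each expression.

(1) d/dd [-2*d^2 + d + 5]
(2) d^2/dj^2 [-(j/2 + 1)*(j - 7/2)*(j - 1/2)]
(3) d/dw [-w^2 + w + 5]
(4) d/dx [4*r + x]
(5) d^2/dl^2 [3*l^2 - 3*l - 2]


(1) = 1 - 4*d
(2) = 2 - 3*j
(3) = 1 - 2*w
(4) = 1
(5) = 6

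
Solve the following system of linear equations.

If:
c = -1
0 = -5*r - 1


Then:
c = -1
r = -1/5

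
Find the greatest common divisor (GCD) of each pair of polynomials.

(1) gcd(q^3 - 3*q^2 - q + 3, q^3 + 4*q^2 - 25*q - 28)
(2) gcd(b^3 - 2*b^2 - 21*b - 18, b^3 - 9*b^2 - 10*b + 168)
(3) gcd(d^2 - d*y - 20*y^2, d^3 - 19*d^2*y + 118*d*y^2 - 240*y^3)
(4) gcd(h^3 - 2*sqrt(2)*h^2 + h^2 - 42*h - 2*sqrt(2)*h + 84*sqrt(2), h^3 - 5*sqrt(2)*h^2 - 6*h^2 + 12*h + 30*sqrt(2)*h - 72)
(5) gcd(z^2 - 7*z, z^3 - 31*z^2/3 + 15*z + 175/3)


(1) = q + 1
(2) = b - 6
(3) = gcd((d - 5*y)*(d + 4*y), (d - 8*y)*(d - 6*y)*(d - 5*y)) = -d + 5*y
(4) = h^2 + h*(-6 - 2*sqrt(2)) + 12*sqrt(2)
(5) = gcd(z*(z - 7), (z - 7)*(z - 5)*(z + 5/3)) = z - 7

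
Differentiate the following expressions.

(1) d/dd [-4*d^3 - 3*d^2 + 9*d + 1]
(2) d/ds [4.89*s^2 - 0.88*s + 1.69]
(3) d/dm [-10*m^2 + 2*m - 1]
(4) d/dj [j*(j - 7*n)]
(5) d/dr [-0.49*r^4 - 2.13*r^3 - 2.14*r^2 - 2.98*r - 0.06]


(1) = -12*d^2 - 6*d + 9
(2) = 9.78*s - 0.88
(3) = 2 - 20*m
(4) = 2*j - 7*n
(5) = -1.96*r^3 - 6.39*r^2 - 4.28*r - 2.98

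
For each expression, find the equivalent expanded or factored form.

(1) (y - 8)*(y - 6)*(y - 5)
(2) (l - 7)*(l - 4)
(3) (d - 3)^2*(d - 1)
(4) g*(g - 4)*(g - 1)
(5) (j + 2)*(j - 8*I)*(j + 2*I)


(1) = y^3 - 19*y^2 + 118*y - 240
(2) = l^2 - 11*l + 28
(3) = d^3 - 7*d^2 + 15*d - 9
(4) = g^3 - 5*g^2 + 4*g
(5) = j^3 + 2*j^2 - 6*I*j^2 + 16*j - 12*I*j + 32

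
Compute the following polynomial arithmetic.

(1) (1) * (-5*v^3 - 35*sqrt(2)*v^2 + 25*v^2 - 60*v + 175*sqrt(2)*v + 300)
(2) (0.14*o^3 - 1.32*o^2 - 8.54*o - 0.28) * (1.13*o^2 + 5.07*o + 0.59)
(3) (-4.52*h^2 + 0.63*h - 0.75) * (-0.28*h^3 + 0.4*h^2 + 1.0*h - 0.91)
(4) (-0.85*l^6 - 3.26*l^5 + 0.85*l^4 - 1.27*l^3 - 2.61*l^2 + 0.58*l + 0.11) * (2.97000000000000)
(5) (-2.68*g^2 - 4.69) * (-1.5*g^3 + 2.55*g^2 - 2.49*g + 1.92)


(1) = -5*v^3 - 35*sqrt(2)*v^2 + 25*v^2 - 60*v + 175*sqrt(2)*v + 300
(2) = 0.1582*o^5 - 0.7818*o^4 - 16.26*o^3 - 44.393*o^2 - 6.4582*o - 0.1652
(3) = 1.2656*h^5 - 1.9844*h^4 - 4.058*h^3 + 4.4432*h^2 - 1.3233*h + 0.6825
(4) = -2.5245*l^6 - 9.6822*l^5 + 2.5245*l^4 - 3.7719*l^3 - 7.7517*l^2 + 1.7226*l + 0.3267
(5) = 4.02*g^5 - 6.834*g^4 + 13.7082*g^3 - 17.1051*g^2 + 11.6781*g - 9.0048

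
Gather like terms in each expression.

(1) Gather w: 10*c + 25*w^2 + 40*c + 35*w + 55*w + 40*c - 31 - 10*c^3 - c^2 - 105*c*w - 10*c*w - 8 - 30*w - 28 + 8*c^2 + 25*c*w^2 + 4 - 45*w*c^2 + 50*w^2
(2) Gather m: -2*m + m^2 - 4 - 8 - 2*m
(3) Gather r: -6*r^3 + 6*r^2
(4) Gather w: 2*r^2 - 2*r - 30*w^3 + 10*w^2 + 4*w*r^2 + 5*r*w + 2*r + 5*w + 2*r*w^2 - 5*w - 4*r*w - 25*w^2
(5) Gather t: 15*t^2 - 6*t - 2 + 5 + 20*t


(1) = -10*c^3 + 7*c^2 + 90*c + w^2*(25*c + 75) + w*(-45*c^2 - 115*c + 60) - 63
(2) = m^2 - 4*m - 12
(3) = -6*r^3 + 6*r^2
(4) = 2*r^2 - 30*w^3 + w^2*(2*r - 15) + w*(4*r^2 + r)
(5) = 15*t^2 + 14*t + 3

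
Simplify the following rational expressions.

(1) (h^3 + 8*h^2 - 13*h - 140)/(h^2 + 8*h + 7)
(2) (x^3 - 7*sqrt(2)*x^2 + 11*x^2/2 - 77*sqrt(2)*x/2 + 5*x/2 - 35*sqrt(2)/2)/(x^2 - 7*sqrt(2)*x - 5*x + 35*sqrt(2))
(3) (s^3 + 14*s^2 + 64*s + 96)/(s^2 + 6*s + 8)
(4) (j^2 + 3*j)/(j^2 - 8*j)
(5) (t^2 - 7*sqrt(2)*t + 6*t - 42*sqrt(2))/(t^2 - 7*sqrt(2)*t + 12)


(1) = (h^2 + h - 20)/(h + 1)
(2) = (2*x^2 + 11*x + 5)/(2*x - 10)
(3) = (s^2 + 10*s + 24)/(s + 2)
(4) = (j + 3)/(j - 8)
(5) = (t^2 + t*(6 - 7*sqrt(2)) - 42*sqrt(2))/(t^2 - 7*sqrt(2)*t + 12)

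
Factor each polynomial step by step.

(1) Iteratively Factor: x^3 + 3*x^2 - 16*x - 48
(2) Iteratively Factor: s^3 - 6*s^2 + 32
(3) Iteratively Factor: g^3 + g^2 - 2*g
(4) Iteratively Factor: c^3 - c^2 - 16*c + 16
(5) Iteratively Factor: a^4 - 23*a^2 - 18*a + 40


(1) = (x + 3)*(x^2 - 16) = (x - 4)*(x + 3)*(x + 4)
(2) = (s - 4)*(s^2 - 2*s - 8) = (s - 4)^2*(s + 2)
(3) = (g - 1)*(g^2 + 2*g) = (g - 1)*(g + 2)*(g)
(4) = (c - 4)*(c^2 + 3*c - 4) = (c - 4)*(c + 4)*(c - 1)
(5) = (a - 5)*(a^3 + 5*a^2 + 2*a - 8) = (a - 5)*(a + 2)*(a^2 + 3*a - 4) = (a - 5)*(a + 2)*(a + 4)*(a - 1)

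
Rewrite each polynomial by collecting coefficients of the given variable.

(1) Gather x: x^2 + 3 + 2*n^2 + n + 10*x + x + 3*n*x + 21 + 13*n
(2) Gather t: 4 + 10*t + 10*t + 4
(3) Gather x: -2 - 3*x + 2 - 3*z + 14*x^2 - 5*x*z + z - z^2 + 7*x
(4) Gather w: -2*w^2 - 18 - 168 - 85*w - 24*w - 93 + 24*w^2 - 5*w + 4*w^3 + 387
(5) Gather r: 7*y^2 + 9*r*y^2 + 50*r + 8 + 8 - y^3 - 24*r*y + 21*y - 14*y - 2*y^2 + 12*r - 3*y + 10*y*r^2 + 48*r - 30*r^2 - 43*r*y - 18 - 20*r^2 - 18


(1) = 2*n^2 + 14*n + x^2 + x*(3*n + 11) + 24
(2) = 20*t + 8
(3) = 14*x^2 + x*(4 - 5*z) - z^2 - 2*z
(4) = 4*w^3 + 22*w^2 - 114*w + 108
(5) = r^2*(10*y - 50) + r*(9*y^2 - 67*y + 110) - y^3 + 5*y^2 + 4*y - 20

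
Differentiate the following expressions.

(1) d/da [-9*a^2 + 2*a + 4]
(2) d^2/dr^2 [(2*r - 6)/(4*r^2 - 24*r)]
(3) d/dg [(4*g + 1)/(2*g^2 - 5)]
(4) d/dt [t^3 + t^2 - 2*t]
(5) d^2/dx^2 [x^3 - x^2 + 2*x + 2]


(1) = 2 - 18*a
(2) = (3*r*(3 - r)*(r - 6) + 4*(r - 3)^3)/(r^3*(r - 6)^3)
(3) = 4*(2*g^2 - g*(4*g + 1) - 5)/(2*g^2 - 5)^2
(4) = 3*t^2 + 2*t - 2
(5) = 6*x - 2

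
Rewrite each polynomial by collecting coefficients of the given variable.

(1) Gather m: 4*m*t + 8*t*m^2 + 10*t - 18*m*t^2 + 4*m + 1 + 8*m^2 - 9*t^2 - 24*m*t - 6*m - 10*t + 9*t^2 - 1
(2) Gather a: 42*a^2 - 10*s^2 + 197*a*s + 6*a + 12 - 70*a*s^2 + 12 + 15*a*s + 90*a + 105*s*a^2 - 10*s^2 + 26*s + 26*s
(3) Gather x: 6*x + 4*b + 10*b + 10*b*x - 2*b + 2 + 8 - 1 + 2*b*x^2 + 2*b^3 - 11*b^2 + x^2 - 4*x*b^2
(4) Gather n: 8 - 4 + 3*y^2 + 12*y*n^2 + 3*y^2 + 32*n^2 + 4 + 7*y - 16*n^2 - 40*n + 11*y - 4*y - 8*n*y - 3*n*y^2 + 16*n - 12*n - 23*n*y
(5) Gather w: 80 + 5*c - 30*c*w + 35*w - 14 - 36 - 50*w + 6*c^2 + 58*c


(1) = m^2*(8*t + 8) + m*(-18*t^2 - 20*t - 2)
(2) = a^2*(105*s + 42) + a*(-70*s^2 + 212*s + 96) - 20*s^2 + 52*s + 24
(3) = 2*b^3 - 11*b^2 + 12*b + x^2*(2*b + 1) + x*(-4*b^2 + 10*b + 6) + 9
(4) = n^2*(12*y + 16) + n*(-3*y^2 - 31*y - 36) + 6*y^2 + 14*y + 8
(5) = 6*c^2 + 63*c + w*(-30*c - 15) + 30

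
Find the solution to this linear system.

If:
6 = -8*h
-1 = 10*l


Then:
h = -3/4
l = -1/10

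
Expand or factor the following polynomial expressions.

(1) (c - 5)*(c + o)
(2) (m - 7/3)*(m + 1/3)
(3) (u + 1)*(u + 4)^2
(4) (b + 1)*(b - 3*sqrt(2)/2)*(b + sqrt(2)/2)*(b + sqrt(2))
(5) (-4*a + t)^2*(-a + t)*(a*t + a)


(1) = c^2 + c*o - 5*c - 5*o
(2) = m^2 - 2*m - 7/9
(3) = u^3 + 9*u^2 + 24*u + 16
(4) = b^4 + b^3 - 7*b^2/2 - 7*b/2 - 3*sqrt(2)*b/2 - 3*sqrt(2)/2
(5) = -16*a^4*t - 16*a^4 + 24*a^3*t^2 + 24*a^3*t - 9*a^2*t^3 - 9*a^2*t^2 + a*t^4 + a*t^3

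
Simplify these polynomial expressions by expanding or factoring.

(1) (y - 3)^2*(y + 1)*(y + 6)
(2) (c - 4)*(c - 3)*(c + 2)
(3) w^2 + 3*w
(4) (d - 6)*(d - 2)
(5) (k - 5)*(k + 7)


(1) = y^4 + y^3 - 27*y^2 + 27*y + 54
(2) = c^3 - 5*c^2 - 2*c + 24
(3) = w*(w + 3)
(4) = d^2 - 8*d + 12
(5) = k^2 + 2*k - 35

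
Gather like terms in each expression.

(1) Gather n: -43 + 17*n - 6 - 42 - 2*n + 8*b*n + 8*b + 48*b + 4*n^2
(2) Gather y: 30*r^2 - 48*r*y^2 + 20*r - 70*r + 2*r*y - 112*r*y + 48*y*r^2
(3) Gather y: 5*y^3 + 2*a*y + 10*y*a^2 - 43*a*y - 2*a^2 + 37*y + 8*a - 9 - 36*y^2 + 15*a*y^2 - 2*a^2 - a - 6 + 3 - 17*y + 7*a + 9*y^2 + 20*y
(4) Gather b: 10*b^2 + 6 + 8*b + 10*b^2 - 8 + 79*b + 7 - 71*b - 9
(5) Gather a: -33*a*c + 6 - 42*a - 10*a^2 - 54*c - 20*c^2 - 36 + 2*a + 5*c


(1) = 56*b + 4*n^2 + n*(8*b + 15) - 91
(2) = 30*r^2 - 48*r*y^2 - 50*r + y*(48*r^2 - 110*r)
(3) = -4*a^2 + 14*a + 5*y^3 + y^2*(15*a - 27) + y*(10*a^2 - 41*a + 40) - 12
(4) = 20*b^2 + 16*b - 4
(5) = -10*a^2 + a*(-33*c - 40) - 20*c^2 - 49*c - 30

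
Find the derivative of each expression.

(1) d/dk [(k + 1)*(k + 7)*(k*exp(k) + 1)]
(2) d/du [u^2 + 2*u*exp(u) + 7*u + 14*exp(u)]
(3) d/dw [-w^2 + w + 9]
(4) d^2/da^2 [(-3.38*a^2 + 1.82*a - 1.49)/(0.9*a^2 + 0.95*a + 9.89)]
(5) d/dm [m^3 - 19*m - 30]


(1) = (k + 1)^2*(k + 7)*exp(k) + (k + 1)*(k*exp(k) + 1) + (k + 7)*(k*exp(k) + 1)
(2) = 2*u*exp(u) + 2*u + 16*exp(u) + 7
(3) = 1 - 2*w
(4) = (8.7282*a^3 + 173.27088*a^2 - 104.84262*a - 671.573886)/(0.729*a^6 + 2.3085*a^5 + 26.46945*a^4 + 51.593075*a^3 + 290.869845*a^2 + 278.764485*a + 967.361669)
(5) = 3*m^2 - 19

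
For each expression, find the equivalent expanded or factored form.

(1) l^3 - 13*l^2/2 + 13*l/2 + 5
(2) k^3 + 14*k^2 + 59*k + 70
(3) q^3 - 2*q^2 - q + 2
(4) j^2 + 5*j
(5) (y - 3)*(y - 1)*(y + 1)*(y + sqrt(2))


(1) = (l - 5)*(l - 2)*(l + 1/2)
(2) = (k + 2)*(k + 5)*(k + 7)
(3) = (q - 2)*(q - 1)*(q + 1)
(4) = j*(j + 5)
(5) = y^4 - 3*y^3 + sqrt(2)*y^3 - 3*sqrt(2)*y^2 - y^2 - sqrt(2)*y + 3*y + 3*sqrt(2)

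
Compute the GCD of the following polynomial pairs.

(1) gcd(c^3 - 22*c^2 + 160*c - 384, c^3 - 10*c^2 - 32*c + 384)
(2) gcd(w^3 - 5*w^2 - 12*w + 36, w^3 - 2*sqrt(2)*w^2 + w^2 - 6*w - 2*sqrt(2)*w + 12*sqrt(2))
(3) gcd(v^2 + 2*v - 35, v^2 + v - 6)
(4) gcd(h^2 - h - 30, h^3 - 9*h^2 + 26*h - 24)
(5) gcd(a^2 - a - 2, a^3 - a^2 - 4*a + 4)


(1) = c^2 - 16*c + 64
(2) = gcd((w - 6)*(w - 2)*(w + 3), (w - 2)*(w + 3)*(w - 2*sqrt(2))) = w^2 + w - 6
(3) = gcd((v - 5)*(v + 7), (v - 2)*(v + 3)) = 1
(4) = gcd((h - 6)*(h + 5), (h - 4)*(h - 3)*(h - 2)) = 1
(5) = gcd((a - 2)*(a + 1), (a - 2)*(a - 1)*(a + 2)) = a - 2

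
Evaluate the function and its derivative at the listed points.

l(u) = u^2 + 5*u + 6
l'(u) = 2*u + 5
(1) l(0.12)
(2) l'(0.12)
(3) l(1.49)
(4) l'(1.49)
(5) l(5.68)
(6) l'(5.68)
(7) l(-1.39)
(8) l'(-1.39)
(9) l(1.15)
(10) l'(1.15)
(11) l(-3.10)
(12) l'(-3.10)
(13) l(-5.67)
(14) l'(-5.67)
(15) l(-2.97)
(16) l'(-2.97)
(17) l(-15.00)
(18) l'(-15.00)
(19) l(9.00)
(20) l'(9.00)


(1) = 6.61
(2) = 5.24
(3) = 15.67
(4) = 7.98
(5) = 66.66
(6) = 16.36
(7) = 0.98
(8) = 2.22
(9) = 13.07
(10) = 7.30
(11) = 0.11
(12) = -1.20
(13) = 9.80
(14) = -6.34
(15) = -0.03
(16) = -0.94
(17) = 156.00
(18) = -25.00
(19) = 132.00
(20) = 23.00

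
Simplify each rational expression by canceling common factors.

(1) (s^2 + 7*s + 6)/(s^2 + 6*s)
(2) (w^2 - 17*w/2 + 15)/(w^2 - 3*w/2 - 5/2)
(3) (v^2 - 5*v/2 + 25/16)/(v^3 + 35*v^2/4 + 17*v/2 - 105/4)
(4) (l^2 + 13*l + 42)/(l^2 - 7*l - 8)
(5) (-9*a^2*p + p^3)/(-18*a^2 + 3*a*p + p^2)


(1) = (s + 1)/s
(2) = (w - 6)/(w + 1)
(3) = (4*v - 5)/(4*v^2 + 40*v + 84)
(4) = (l^2 + 13*l + 42)/(l^2 - 7*l - 8)
(5) = (3*a*p + p^2)/(6*a + p)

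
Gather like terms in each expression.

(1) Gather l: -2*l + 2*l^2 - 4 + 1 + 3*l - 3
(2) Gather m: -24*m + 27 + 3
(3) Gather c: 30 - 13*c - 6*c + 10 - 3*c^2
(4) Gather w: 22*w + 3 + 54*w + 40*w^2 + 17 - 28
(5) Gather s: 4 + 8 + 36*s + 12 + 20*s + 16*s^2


(1) = 2*l^2 + l - 6
(2) = 30 - 24*m
(3) = -3*c^2 - 19*c + 40
(4) = 40*w^2 + 76*w - 8
(5) = 16*s^2 + 56*s + 24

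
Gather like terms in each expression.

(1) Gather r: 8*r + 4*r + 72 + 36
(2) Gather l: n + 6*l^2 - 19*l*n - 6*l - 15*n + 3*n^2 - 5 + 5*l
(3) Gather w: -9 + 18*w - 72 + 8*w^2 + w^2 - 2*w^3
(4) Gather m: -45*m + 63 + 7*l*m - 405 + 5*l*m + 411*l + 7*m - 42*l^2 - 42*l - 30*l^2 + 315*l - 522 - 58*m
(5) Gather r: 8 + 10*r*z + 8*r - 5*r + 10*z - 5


(1) = 12*r + 108
(2) = 6*l^2 + l*(-19*n - 1) + 3*n^2 - 14*n - 5
(3) = -2*w^3 + 9*w^2 + 18*w - 81
(4) = -72*l^2 + 684*l + m*(12*l - 96) - 864
(5) = r*(10*z + 3) + 10*z + 3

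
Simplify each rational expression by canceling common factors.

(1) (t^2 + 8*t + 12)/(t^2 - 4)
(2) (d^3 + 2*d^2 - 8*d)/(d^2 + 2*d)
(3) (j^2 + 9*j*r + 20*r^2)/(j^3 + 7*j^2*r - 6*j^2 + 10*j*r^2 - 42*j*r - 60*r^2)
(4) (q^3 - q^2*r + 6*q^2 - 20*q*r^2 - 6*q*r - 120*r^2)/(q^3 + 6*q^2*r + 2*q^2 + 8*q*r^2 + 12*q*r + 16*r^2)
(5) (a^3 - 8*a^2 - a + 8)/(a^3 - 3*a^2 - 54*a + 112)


(1) = (t + 6)/(t - 2)
(2) = (d^2 + 2*d - 8)/(d + 2)
(3) = (j + 4*r)/(j^2 + 2*j*r - 6*j - 12*r)
(4) = (q^2 - 5*q*r + 6*q - 30*r)/(q^2 + 2*q*r + 2*q + 4*r)
(5) = (a^2 - 1)/(a^2 + 5*a - 14)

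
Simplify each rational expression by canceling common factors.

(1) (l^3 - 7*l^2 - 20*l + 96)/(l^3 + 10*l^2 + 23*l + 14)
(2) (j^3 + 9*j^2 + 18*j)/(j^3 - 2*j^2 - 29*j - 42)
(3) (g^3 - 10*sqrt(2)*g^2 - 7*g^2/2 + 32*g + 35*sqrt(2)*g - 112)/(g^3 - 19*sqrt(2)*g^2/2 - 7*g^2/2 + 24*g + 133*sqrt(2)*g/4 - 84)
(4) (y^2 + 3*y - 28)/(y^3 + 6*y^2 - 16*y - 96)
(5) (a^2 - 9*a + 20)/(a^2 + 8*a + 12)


(1) = (l^3 - 7*l^2 - 20*l + 96)/(l^3 + 10*l^2 + 23*l + 14)
(2) = (j^2 + 6*j)/(j^2 - 5*j - 14)
(3) = (8*g - 16*sqrt(2))/(8*g - 12*sqrt(2))
(4) = (y + 7)/(y^2 + 10*y + 24)
(5) = (a^2 - 9*a + 20)/(a^2 + 8*a + 12)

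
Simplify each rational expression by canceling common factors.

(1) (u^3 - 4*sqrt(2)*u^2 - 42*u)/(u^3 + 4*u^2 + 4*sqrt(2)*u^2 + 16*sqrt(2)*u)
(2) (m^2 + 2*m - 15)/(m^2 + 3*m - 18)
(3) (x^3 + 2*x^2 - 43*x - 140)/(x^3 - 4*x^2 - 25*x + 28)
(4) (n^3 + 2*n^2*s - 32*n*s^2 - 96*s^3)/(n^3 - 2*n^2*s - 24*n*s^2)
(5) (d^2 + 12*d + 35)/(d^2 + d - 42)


(1) = (u^2 - 4*sqrt(2)*u - 42)/(u^2 + u*(4 + 4*sqrt(2)) + 16*sqrt(2))
(2) = (m + 5)/(m + 6)
(3) = (x + 5)/(x - 1)
(4) = (n + 4*s)/n
(5) = (d + 5)/(d - 6)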